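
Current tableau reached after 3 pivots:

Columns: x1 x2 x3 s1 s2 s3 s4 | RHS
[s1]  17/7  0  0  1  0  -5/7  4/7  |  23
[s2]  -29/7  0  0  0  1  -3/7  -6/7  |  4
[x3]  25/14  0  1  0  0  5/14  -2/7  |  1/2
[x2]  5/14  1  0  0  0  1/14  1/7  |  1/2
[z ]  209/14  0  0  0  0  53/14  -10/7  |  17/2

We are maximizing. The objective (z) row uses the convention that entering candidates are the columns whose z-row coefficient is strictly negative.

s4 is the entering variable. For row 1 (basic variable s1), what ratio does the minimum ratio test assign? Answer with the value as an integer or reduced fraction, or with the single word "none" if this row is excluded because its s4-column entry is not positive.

Ratio = RHS / (s4 entry) = 23 / (4/7) = 161/4.

161/4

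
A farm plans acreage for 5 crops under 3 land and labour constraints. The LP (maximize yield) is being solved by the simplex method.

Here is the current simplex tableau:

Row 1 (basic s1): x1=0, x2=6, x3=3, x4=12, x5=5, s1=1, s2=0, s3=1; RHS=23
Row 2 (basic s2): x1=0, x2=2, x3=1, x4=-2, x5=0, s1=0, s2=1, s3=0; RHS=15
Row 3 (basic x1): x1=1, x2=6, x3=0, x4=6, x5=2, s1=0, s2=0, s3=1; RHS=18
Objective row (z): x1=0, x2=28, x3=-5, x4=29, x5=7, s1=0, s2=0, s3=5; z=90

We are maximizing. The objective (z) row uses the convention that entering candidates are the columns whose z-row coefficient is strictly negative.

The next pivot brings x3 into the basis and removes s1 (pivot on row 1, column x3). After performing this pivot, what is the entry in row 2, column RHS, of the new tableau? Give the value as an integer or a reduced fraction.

Pivot element is row 1, column x3: 3.
Normalize row 1: new (row 1, RHS) = 23/3 = 23/3.
row 2 ← row 2 − 1·(new row 1): 15 − 1·(23/3) = 22/3.

22/3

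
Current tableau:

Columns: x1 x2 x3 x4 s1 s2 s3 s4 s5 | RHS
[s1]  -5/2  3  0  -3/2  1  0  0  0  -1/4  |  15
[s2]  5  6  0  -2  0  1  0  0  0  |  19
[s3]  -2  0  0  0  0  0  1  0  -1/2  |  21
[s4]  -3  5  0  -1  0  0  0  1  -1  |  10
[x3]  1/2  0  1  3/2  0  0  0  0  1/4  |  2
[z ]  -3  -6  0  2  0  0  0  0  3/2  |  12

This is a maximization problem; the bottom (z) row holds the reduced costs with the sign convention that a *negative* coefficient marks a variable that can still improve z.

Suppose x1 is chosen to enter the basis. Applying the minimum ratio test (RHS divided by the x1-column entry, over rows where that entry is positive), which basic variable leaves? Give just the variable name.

Ratios: row 1 (s1): entry -5/2 ≤ 0, skip; row 2 (s2): 19/5 = 19/5; row 3 (s3): entry -2 ≤ 0, skip; row 4 (s4): entry -3 ≤ 0, skip; row 5 (x3): 2/(1/2) = 4.
Minimum ratio 19/5 is in the s2 row, so s2 leaves.

s2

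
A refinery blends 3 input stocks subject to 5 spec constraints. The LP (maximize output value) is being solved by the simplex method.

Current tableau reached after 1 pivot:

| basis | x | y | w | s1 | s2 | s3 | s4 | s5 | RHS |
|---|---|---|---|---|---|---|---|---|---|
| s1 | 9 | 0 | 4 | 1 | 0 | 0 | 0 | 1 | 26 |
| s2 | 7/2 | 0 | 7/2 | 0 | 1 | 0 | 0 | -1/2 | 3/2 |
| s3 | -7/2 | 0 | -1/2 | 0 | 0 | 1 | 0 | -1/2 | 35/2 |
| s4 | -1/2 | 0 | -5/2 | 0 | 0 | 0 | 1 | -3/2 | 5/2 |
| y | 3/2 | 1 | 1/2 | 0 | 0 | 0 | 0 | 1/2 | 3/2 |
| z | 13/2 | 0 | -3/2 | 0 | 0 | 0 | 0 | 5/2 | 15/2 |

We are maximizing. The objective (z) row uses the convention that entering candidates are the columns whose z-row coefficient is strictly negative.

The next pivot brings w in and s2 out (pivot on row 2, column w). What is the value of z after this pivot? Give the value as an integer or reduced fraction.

57/7

Minimum ratio for w: (3/2)/(7/2) = 3/7.
z changes by −(z-row coeff of w)·ratio = −(-3/2)·(3/7) = 9/14.
New z = 15/2 + (9/14) = 57/7.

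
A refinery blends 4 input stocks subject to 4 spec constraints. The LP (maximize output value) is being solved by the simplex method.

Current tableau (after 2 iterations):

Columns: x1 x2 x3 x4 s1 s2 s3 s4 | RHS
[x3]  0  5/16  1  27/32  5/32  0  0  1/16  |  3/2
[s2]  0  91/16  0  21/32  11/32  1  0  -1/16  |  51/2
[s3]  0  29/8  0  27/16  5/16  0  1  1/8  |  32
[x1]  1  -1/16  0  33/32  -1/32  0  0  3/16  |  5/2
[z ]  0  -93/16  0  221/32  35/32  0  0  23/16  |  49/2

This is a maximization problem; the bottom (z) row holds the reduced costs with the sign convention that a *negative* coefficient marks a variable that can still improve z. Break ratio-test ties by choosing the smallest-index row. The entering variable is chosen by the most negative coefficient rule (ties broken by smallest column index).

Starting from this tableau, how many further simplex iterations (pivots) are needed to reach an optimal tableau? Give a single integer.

pivot: x2 in, s2 out → z = 4601/91
No improving column remains; optimal.

1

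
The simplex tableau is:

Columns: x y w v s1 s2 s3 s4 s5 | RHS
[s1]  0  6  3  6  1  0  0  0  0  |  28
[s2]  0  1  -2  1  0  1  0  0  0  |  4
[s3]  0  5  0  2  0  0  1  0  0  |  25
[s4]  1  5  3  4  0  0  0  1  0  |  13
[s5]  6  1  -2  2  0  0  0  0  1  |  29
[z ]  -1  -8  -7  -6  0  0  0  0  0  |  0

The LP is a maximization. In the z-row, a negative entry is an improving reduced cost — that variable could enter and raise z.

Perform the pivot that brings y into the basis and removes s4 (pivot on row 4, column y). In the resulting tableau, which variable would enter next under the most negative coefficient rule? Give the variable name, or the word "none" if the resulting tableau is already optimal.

Pivot element 5. New z-row = old z-row − (-8)·(row 4/5).
Updated z-row coefficients: x: 3/5, y: 0, w: -11/5, v: 2/5, s1: 0, s2: 0, s3: 0, s4: 8/5, s5: 0.
The most negative is -11/5 in column w, so w would enter next.

w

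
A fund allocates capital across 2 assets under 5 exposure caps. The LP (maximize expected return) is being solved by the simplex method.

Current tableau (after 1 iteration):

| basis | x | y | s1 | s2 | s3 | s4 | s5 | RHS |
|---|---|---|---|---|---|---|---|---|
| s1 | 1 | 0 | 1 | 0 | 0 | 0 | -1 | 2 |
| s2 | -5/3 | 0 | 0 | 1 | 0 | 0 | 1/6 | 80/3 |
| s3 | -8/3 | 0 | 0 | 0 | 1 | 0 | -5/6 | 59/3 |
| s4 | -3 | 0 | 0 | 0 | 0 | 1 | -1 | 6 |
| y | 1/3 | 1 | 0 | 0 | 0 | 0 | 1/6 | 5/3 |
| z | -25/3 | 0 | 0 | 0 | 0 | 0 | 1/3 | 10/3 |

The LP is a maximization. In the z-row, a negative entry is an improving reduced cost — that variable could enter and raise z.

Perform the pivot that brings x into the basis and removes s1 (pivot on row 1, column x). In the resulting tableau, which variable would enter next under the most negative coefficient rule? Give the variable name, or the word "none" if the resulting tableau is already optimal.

s5

Pivot element 1. New z-row = old z-row − (-25/3)·(row 1/1).
Updated z-row coefficients: x: 0, y: 0, s1: 25/3, s2: 0, s3: 0, s4: 0, s5: -8.
The most negative is -8 in column s5, so s5 would enter next.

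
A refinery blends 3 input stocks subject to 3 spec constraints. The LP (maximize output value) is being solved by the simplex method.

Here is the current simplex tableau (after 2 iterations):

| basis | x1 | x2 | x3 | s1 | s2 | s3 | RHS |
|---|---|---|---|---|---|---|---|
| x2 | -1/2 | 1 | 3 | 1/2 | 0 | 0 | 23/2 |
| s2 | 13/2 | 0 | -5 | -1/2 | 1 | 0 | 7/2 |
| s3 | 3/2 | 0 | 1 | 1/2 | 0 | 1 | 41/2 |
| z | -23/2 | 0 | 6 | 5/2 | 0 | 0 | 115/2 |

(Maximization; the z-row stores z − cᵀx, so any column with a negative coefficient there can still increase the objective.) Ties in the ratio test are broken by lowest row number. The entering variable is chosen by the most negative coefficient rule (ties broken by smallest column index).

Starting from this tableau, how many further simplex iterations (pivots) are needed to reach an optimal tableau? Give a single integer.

2

pivot: x1 in, s2 out → z = 828/13
pivot: x3 in, x2 out → z = 153/2
No improving column remains; optimal.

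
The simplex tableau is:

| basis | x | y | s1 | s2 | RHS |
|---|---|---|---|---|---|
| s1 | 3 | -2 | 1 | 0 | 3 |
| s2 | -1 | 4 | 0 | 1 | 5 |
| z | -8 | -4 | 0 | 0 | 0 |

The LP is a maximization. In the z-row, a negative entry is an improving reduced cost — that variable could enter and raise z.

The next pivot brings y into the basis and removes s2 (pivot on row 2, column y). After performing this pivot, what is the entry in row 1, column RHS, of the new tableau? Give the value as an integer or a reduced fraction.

11/2

Pivot element is row 2, column y: 4.
Normalize row 2: new (row 2, RHS) = 5/4 = 5/4.
row 1 ← row 1 − (-2)·(new row 2): 3 − (-2)·(5/4) = 11/2.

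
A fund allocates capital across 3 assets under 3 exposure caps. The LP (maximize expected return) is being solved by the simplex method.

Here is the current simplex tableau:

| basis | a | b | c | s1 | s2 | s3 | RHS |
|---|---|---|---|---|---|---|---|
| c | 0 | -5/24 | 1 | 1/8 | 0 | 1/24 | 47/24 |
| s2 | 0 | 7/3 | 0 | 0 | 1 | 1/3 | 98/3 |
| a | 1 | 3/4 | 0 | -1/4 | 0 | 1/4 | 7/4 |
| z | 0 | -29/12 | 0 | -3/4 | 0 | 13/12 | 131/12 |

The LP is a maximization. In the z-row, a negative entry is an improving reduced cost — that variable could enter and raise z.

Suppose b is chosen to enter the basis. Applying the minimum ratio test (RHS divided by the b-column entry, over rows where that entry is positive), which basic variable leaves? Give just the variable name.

Ratios: row 1 (c): entry -5/24 ≤ 0, skip; row 2 (s2): (98/3)/(7/3) = 14; row 3 (a): (7/4)/(3/4) = 7/3.
Minimum ratio 7/3 is in the a row, so a leaves.

a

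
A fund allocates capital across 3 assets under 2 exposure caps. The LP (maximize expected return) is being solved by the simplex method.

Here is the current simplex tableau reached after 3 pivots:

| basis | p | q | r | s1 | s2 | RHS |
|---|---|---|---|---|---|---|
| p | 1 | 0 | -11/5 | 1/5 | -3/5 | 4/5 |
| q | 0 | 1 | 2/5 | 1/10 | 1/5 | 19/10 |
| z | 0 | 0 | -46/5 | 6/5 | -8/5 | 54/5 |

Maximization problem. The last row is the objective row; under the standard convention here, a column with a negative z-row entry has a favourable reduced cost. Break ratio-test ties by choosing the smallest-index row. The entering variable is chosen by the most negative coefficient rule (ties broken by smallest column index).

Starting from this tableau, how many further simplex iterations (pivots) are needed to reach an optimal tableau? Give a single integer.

pivot: r in, q out → z = 109/2
No improving column remains; optimal.

1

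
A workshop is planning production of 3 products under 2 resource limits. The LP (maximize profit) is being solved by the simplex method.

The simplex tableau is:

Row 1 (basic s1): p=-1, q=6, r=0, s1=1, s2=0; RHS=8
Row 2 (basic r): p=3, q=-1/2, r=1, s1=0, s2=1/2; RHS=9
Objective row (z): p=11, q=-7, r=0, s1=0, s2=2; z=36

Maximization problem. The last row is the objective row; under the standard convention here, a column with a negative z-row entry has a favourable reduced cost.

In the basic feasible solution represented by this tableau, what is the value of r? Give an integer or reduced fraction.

9

r is basic (row 2); its value is the RHS of that row: 9.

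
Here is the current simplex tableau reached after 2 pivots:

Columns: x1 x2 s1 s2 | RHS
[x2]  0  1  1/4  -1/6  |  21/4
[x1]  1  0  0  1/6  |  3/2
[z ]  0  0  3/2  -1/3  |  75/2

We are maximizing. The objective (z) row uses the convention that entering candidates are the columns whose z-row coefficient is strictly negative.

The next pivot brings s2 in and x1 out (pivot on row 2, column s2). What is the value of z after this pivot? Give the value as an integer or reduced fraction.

81/2

Minimum ratio for s2: (3/2)/(1/6) = 9.
z changes by −(z-row coeff of s2)·ratio = −(-1/3)·9 = 3.
New z = 75/2 + 3 = 81/2.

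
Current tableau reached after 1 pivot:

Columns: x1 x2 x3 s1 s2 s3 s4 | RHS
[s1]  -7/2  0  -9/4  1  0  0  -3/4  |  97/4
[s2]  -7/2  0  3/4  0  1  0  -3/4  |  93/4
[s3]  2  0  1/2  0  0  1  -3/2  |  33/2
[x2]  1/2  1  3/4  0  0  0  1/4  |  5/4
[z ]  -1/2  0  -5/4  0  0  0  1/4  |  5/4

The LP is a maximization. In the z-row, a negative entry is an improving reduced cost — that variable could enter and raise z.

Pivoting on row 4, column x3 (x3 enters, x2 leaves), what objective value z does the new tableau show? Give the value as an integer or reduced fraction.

Minimum ratio for x3: (5/4)/(3/4) = 5/3.
z changes by −(z-row coeff of x3)·ratio = −(-5/4)·(5/3) = 25/12.
New z = 5/4 + (25/12) = 10/3.

10/3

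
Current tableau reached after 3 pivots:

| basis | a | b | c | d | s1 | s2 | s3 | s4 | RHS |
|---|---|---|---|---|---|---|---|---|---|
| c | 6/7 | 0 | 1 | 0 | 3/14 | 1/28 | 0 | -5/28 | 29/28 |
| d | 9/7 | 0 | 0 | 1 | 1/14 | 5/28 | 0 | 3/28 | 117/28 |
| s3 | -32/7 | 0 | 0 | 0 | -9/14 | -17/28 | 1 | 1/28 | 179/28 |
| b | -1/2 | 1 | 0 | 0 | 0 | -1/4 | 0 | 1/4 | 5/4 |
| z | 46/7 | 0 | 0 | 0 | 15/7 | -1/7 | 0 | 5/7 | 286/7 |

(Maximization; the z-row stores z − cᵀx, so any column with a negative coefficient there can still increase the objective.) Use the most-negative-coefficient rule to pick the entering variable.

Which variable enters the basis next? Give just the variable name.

s2

Objective-row coefficients: a: 46/7, b: 0, c: 0, d: 0, s1: 15/7, s2: -1/7, s3: 0, s4: 5/7.
The most negative is -1/7 in column s2, so s2 enters.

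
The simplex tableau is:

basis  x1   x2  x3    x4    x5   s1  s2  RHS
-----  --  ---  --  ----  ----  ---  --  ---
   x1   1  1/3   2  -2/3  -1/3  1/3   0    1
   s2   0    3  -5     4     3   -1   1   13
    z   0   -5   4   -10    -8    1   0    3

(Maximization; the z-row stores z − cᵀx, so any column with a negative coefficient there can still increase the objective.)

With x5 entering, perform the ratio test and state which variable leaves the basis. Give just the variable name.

s2

Ratios: row 1 (x1): entry -1/3 ≤ 0, skip; row 2 (s2): 13/3 = 13/3.
Minimum ratio 13/3 is in the s2 row, so s2 leaves.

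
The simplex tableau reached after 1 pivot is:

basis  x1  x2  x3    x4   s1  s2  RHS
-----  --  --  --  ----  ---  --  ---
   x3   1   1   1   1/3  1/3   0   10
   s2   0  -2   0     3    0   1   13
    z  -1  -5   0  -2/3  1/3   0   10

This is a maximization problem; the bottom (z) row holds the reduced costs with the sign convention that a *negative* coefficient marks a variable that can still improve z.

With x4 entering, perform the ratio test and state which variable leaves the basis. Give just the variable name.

Ratios: row 1 (x3): 10/(1/3) = 30; row 2 (s2): 13/3 = 13/3.
Minimum ratio 13/3 is in the s2 row, so s2 leaves.

s2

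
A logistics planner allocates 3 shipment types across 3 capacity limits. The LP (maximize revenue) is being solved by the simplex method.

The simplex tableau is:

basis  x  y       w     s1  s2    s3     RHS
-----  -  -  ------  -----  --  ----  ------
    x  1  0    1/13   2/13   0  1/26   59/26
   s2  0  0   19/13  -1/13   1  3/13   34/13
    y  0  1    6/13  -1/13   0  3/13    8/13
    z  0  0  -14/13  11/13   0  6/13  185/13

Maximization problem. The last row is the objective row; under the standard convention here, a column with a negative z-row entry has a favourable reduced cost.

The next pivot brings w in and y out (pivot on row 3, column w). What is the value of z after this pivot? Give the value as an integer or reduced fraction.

47/3

Minimum ratio for w: (8/13)/(6/13) = 4/3.
z changes by −(z-row coeff of w)·ratio = −(-14/13)·(4/3) = 56/39.
New z = 185/13 + (56/39) = 47/3.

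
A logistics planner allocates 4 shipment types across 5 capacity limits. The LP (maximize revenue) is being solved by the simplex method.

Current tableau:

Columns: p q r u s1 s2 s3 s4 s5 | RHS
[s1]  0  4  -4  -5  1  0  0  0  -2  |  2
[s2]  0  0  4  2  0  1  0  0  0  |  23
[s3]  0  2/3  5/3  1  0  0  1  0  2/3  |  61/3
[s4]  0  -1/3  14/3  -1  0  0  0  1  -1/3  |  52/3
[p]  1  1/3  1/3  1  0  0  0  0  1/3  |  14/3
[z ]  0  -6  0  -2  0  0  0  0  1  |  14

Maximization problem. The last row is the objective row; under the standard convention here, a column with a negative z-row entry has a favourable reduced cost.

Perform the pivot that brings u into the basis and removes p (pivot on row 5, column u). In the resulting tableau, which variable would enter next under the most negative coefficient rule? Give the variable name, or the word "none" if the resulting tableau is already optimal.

q

Pivot element 1. New z-row = old z-row − (-2)·(row 5/1).
Updated z-row coefficients: p: 2, q: -16/3, r: 2/3, u: 0, s1: 0, s2: 0, s3: 0, s4: 0, s5: 5/3.
The most negative is -16/3 in column q, so q would enter next.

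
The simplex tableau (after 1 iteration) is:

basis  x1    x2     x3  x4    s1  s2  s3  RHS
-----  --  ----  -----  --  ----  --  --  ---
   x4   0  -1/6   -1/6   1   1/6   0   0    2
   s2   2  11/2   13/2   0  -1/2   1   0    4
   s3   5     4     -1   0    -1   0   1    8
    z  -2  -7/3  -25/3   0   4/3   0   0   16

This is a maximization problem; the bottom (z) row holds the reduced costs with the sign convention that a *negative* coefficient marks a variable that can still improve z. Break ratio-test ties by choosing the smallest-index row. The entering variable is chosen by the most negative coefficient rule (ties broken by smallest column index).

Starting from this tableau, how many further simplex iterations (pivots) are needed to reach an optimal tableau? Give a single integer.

pivot: x3 in, s2 out → z = 824/39
No improving column remains; optimal.

1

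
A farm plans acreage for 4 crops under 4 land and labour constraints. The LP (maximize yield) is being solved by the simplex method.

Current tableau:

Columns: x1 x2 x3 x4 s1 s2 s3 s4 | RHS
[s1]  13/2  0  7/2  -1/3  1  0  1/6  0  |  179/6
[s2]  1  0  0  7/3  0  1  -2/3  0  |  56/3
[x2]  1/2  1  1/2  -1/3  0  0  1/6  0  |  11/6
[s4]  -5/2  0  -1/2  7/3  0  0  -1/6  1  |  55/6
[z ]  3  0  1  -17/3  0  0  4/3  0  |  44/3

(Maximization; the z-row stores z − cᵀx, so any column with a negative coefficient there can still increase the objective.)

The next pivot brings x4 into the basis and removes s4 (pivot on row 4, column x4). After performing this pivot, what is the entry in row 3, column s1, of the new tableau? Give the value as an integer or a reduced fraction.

Pivot element is row 4, column x4: 7/3.
Normalize row 4: new (row 4, s1) = 0/(7/3) = 0.
row 3 ← row 3 − (-1/3)·(new row 4): 0 − (-1/3)·0 = 0.

0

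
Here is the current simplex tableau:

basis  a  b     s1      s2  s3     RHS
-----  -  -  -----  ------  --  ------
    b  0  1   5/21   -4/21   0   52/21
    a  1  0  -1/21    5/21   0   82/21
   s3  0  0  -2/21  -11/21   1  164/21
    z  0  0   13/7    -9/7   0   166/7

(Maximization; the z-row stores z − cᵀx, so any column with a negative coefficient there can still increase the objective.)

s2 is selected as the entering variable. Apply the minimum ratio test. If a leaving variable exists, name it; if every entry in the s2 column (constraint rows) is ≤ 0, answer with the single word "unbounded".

a

Ratios: row 1 (b): entry -4/21 ≤ 0, skip; row 2 (a): (82/21)/(5/21) = 82/5; row 3 (s3): entry -11/21 ≤ 0, skip.
Minimum ratio is in the a row, so a leaves.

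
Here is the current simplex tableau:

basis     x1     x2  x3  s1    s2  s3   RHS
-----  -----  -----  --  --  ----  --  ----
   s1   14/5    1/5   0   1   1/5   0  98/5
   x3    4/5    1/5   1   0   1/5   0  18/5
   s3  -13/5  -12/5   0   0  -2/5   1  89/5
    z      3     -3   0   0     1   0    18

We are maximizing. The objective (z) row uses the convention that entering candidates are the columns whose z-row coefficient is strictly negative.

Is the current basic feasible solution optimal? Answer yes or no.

no

Column x2 has objective-row coefficient -3, which is negative; an improving pivot exists, so not yet optimal.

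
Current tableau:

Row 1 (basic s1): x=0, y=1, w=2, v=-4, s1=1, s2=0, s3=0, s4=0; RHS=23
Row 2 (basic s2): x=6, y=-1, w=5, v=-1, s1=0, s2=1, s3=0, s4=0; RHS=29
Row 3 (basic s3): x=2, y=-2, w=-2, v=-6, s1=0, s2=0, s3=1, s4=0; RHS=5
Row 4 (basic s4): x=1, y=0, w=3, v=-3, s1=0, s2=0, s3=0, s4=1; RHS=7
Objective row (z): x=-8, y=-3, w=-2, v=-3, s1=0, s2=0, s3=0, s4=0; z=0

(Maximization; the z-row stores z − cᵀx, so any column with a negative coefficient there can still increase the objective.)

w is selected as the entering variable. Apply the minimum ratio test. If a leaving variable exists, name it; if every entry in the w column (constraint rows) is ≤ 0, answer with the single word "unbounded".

Ratios: row 1 (s1): 23/2 = 23/2; row 2 (s2): 29/5 = 29/5; row 3 (s3): entry -2 ≤ 0, skip; row 4 (s4): 7/3 = 7/3.
Minimum ratio is in the s4 row, so s4 leaves.

s4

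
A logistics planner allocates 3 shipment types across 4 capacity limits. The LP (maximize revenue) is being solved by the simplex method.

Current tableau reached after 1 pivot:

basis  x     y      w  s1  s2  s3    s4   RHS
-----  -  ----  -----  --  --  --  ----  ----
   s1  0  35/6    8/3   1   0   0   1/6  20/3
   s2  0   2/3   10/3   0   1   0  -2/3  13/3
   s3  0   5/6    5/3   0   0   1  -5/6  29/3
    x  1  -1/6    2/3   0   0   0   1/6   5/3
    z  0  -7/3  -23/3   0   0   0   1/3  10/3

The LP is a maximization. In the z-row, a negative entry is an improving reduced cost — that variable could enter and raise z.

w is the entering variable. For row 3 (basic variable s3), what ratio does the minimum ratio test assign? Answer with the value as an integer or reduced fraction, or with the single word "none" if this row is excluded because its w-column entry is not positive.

29/5

Ratio = RHS / (w entry) = (29/3) / (5/3) = 29/5.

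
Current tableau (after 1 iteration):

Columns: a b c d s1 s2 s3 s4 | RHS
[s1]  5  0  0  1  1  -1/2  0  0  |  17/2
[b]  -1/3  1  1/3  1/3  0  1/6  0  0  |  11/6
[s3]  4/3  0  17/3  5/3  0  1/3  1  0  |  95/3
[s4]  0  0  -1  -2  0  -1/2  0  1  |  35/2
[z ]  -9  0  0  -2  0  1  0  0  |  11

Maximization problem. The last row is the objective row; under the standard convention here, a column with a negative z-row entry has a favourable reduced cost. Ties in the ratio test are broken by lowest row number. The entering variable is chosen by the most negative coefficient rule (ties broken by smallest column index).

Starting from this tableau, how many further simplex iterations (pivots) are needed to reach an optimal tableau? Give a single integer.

pivot: a in, s1 out → z = 263/10
pivot: d in, b out → z = 55/2
No improving column remains; optimal.

2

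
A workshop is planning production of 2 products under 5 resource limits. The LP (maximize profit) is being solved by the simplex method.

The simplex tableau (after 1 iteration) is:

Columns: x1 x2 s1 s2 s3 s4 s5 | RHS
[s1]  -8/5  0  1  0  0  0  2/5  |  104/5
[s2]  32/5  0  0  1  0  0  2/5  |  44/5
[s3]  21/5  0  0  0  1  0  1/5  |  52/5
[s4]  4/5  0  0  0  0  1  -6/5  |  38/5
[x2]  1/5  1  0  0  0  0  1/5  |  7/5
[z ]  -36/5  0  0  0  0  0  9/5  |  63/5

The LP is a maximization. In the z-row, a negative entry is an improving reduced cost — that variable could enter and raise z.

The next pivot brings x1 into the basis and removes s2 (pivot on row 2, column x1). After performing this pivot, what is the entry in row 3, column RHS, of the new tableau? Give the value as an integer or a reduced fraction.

Pivot element is row 2, column x1: 32/5.
Normalize row 2: new (row 2, RHS) = (44/5)/(32/5) = 11/8.
row 3 ← row 3 − (21/5)·(new row 2): 52/5 − (21/5)·(11/8) = 37/8.

37/8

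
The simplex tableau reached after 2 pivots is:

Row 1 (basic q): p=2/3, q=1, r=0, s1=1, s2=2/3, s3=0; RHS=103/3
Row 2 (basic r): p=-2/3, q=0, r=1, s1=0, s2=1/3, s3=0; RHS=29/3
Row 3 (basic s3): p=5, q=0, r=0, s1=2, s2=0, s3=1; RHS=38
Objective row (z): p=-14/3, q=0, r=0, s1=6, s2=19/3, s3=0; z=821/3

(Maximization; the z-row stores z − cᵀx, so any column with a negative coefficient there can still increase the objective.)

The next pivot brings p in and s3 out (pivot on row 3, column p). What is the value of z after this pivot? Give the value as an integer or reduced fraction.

Minimum ratio for p: 38/5 = 38/5.
z changes by −(z-row coeff of p)·ratio = −(-14/3)·(38/5) = 532/15.
New z = 821/3 + (532/15) = 4637/15.

4637/15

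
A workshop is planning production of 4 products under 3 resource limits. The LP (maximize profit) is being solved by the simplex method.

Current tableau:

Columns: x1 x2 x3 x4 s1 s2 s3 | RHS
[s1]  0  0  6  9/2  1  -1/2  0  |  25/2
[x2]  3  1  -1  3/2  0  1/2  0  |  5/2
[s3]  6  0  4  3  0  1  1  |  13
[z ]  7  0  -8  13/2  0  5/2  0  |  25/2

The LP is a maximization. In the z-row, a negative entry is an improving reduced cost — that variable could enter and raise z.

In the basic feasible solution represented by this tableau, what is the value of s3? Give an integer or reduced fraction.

s3 is basic (row 3); its value is the RHS of that row: 13.

13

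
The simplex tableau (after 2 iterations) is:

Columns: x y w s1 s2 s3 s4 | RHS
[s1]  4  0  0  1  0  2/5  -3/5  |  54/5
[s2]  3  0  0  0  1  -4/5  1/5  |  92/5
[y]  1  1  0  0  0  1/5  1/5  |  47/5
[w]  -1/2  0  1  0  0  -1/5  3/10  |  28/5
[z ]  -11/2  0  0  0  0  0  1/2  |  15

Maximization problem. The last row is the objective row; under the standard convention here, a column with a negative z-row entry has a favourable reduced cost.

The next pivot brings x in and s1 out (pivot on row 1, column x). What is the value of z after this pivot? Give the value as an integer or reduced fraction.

Minimum ratio for x: (54/5)/4 = 27/10.
z changes by −(z-row coeff of x)·ratio = −(-11/2)·(27/10) = 297/20.
New z = 15 + (297/20) = 597/20.

597/20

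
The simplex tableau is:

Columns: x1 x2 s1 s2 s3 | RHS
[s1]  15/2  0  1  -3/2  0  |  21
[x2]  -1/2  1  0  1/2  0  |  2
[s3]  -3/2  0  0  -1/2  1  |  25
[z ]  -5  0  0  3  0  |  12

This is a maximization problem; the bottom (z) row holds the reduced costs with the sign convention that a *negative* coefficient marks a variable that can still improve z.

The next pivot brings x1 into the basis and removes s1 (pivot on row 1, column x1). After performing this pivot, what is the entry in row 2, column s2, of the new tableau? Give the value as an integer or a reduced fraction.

2/5

Pivot element is row 1, column x1: 15/2.
Normalize row 1: new (row 1, s2) = (-3/2)/(15/2) = -1/5.
row 2 ← row 2 − (-1/2)·(new row 1): 1/2 − (-1/2)·(-1/5) = 2/5.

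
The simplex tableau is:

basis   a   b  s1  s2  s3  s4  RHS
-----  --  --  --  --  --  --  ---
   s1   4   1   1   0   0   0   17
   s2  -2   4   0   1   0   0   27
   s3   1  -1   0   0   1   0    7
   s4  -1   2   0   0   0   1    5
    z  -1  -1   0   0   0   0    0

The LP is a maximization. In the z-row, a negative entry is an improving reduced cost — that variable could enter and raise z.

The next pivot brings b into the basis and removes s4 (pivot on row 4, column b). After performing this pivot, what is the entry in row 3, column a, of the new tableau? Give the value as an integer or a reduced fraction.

Pivot element is row 4, column b: 2.
Normalize row 4: new (row 4, a) = (-1)/2 = -1/2.
row 3 ← row 3 − (-1)·(new row 4): 1 − (-1)·(-1/2) = 1/2.

1/2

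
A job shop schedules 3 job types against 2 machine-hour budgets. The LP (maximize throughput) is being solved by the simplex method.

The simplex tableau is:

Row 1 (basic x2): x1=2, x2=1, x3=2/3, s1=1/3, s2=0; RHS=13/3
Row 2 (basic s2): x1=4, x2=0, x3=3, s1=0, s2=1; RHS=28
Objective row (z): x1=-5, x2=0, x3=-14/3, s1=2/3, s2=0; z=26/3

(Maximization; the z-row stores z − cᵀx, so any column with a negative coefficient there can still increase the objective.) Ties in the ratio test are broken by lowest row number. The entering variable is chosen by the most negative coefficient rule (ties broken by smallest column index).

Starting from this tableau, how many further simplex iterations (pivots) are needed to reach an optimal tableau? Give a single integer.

pivot: x1 in, x2 out → z = 39/2
pivot: x3 in, x1 out → z = 39
No improving column remains; optimal.

2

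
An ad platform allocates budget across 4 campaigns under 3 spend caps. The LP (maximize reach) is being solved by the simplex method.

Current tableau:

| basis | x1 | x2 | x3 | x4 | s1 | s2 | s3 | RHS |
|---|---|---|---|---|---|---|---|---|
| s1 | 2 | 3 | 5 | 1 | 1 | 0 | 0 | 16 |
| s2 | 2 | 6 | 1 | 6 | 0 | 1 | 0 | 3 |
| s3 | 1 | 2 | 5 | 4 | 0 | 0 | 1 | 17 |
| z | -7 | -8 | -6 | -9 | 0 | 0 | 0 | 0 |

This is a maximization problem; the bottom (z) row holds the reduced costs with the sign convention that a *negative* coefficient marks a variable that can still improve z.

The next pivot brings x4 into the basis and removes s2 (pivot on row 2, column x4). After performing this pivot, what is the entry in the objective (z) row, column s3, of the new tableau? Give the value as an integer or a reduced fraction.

Pivot element is row 2, column x4: 6.
Normalize row 2: new (row 2, s3) = 0/6 = 0.
z-row ← z-row − (-9)·(new row 2): 0 − (-9)·0 = 0.

0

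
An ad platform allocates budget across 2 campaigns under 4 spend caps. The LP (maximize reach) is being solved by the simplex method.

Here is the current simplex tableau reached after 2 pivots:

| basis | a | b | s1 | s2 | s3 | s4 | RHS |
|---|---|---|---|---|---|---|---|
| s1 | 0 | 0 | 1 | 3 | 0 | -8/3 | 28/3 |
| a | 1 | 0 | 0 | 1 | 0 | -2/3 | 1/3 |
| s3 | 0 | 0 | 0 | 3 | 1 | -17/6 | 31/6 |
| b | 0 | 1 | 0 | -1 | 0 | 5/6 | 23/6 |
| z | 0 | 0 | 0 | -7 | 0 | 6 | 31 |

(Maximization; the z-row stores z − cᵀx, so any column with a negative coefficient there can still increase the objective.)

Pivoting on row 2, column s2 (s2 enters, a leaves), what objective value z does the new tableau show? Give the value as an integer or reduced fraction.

100/3

Minimum ratio for s2: (1/3)/1 = 1/3.
z changes by −(z-row coeff of s2)·ratio = −(-7)·(1/3) = 7/3.
New z = 31 + (7/3) = 100/3.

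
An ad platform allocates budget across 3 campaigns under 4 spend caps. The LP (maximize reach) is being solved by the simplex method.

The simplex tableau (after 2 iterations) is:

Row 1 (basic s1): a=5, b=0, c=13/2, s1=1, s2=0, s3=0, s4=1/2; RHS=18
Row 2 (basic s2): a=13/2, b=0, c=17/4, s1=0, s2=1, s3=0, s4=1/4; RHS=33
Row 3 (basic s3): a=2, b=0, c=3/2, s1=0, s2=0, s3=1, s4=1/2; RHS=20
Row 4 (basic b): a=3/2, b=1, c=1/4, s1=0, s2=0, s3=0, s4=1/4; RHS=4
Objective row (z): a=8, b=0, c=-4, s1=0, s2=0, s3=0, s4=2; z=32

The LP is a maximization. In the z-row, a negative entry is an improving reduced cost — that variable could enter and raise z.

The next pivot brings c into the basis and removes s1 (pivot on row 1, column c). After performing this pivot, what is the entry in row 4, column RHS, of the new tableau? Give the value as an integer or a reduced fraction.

43/13

Pivot element is row 1, column c: 13/2.
Normalize row 1: new (row 1, RHS) = 18/(13/2) = 36/13.
row 4 ← row 4 − (1/4)·(new row 1): 4 − (1/4)·(36/13) = 43/13.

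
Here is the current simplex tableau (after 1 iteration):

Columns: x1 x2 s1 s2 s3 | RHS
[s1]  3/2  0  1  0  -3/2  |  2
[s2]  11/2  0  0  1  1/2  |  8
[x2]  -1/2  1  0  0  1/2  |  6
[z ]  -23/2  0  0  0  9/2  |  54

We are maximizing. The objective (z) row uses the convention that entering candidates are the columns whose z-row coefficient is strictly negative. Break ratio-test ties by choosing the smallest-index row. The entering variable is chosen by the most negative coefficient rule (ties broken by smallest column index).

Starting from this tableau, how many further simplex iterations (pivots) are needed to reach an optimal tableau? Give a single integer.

pivot: x1 in, s1 out → z = 208/3
pivot: s3 in, s2 out → z = 631/9
No improving column remains; optimal.

2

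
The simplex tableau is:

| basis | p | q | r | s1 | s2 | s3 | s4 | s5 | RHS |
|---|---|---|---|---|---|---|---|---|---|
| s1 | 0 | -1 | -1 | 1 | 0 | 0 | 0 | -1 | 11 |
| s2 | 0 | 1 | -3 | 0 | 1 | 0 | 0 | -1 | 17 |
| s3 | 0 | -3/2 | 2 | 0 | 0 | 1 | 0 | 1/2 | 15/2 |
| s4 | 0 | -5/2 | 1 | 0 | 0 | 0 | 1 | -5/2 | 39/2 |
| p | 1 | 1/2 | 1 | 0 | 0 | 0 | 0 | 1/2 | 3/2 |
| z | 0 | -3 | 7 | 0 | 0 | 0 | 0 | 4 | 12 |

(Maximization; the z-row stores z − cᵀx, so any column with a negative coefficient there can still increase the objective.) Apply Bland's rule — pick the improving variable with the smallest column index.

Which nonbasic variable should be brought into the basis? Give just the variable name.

Objective-row coefficients: p: 0, q: -3, r: 7, s1: 0, s2: 0, s3: 0, s4: 0, s5: 4.
Improving columns: q. Bland's rule picks the smallest column index → q.

q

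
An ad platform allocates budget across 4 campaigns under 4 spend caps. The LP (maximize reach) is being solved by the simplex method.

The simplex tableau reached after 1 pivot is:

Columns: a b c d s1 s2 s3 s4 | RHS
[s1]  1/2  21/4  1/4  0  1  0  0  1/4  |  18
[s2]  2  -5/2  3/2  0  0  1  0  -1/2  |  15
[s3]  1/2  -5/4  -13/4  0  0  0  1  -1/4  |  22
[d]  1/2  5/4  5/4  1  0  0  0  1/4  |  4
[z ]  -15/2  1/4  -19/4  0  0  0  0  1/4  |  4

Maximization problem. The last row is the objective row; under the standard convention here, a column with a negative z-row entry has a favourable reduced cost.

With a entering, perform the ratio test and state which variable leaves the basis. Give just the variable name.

Ratios: row 1 (s1): 18/(1/2) = 36; row 2 (s2): 15/2 = 15/2; row 3 (s3): 22/(1/2) = 44; row 4 (d): 4/(1/2) = 8.
Minimum ratio 15/2 is in the s2 row, so s2 leaves.

s2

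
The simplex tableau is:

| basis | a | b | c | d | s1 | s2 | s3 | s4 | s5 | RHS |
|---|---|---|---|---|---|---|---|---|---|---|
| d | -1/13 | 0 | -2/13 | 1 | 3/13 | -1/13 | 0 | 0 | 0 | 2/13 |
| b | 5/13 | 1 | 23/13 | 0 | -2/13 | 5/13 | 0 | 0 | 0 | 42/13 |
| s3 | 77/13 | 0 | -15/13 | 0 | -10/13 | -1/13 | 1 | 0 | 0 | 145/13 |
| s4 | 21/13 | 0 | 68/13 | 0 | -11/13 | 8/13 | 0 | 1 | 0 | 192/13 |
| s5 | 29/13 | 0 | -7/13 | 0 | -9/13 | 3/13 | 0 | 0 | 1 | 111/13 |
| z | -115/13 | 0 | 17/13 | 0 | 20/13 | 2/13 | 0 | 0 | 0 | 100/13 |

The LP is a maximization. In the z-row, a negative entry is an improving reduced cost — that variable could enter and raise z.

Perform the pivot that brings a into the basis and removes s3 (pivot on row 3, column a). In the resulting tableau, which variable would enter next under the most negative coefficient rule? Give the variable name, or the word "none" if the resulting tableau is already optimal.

Pivot element 77/13. New z-row = old z-row − (-115/13)·(row 3/(77/13)).
Updated z-row coefficients: a: 0, b: 0, c: -32/77, d: 0, s1: 30/77, s2: 3/77, s3: 115/77, s4: 0, s5: 0.
The most negative is -32/77 in column c, so c would enter next.

c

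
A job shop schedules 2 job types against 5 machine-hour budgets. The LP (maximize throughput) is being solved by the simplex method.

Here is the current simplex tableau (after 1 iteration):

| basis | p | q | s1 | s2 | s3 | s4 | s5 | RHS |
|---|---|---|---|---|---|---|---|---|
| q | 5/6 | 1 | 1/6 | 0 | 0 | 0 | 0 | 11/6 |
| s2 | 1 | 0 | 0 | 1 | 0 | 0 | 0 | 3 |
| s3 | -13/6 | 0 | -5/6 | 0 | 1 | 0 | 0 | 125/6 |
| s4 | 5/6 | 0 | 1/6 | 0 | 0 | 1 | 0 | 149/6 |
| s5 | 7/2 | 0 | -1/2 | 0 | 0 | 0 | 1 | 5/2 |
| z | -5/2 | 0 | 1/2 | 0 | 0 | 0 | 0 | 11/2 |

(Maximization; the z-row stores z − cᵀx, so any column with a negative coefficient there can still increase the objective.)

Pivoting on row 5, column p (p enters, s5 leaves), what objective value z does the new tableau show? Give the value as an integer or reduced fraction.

51/7

Minimum ratio for p: (5/2)/(7/2) = 5/7.
z changes by −(z-row coeff of p)·ratio = −(-5/2)·(5/7) = 25/14.
New z = 11/2 + (25/14) = 51/7.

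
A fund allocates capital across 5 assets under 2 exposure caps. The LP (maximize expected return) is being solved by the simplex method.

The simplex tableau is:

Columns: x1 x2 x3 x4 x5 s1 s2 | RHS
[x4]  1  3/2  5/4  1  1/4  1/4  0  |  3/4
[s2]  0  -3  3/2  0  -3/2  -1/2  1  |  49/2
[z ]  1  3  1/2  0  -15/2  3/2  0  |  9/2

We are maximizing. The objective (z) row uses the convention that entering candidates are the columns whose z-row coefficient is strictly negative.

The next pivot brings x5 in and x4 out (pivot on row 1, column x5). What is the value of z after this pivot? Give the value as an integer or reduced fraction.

Minimum ratio for x5: (3/4)/(1/4) = 3.
z changes by −(z-row coeff of x5)·ratio = −(-15/2)·3 = 45/2.
New z = 9/2 + (45/2) = 27.

27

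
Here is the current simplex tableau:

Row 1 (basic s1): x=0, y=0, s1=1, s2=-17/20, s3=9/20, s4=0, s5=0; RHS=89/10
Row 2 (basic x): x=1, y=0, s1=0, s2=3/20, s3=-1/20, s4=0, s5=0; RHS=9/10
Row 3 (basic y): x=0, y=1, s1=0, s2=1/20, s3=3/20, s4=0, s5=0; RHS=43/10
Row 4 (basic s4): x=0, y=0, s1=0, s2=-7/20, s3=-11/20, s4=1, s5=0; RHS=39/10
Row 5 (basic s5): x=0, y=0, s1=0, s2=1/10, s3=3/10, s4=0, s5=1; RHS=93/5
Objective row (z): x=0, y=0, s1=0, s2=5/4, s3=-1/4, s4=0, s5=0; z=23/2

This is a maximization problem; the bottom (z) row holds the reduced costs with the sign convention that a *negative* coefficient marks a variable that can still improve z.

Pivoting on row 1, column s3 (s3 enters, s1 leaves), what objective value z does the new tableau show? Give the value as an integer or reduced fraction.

148/9

Minimum ratio for s3: (89/10)/(9/20) = 178/9.
z changes by −(z-row coeff of s3)·ratio = −(-1/4)·(178/9) = 89/18.
New z = 23/2 + (89/18) = 148/9.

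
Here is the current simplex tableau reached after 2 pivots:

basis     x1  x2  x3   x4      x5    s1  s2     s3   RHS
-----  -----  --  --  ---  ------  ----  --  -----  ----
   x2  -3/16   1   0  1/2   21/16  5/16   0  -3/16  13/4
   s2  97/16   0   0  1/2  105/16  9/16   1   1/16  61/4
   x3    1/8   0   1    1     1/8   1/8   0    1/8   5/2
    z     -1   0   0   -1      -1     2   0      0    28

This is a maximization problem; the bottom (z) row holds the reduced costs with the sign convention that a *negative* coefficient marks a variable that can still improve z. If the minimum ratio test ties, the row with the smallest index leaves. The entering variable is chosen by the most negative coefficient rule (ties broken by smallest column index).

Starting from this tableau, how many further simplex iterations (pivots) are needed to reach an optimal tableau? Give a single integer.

2

pivot: x1 in, s2 out → z = 2960/97
pivot: x4 in, x3 out → z = 781/24
No improving column remains; optimal.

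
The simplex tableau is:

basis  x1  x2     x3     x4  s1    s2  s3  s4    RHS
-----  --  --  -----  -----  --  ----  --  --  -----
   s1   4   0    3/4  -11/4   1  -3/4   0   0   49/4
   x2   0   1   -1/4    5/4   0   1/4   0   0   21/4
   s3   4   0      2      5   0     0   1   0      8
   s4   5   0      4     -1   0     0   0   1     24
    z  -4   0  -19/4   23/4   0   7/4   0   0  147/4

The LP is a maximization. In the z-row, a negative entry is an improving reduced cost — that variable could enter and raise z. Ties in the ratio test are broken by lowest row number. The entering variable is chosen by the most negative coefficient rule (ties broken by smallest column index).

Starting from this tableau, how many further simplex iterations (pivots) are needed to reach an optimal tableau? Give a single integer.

1

pivot: x3 in, s3 out → z = 223/4
No improving column remains; optimal.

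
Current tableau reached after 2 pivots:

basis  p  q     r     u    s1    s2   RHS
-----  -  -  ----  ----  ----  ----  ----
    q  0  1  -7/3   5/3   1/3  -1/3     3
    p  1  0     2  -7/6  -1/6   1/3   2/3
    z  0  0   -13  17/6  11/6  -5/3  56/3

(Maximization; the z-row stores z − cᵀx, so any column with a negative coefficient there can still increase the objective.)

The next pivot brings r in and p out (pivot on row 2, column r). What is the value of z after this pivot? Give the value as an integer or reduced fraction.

Minimum ratio for r: (2/3)/2 = 1/3.
z changes by −(z-row coeff of r)·ratio = −(-13)·(1/3) = 13/3.
New z = 56/3 + (13/3) = 23.

23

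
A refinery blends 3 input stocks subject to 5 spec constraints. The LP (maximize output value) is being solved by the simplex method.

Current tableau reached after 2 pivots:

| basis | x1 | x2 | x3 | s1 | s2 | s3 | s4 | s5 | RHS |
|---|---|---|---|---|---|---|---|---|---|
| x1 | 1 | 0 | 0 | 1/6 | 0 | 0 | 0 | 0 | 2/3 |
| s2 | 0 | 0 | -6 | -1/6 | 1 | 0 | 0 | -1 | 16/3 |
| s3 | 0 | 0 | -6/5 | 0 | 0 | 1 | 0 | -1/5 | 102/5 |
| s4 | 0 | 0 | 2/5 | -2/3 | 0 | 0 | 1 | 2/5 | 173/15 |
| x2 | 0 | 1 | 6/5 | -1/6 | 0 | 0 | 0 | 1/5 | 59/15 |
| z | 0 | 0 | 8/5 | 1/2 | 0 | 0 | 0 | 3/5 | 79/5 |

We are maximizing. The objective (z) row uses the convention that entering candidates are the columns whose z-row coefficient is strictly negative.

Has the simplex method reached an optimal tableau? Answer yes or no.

yes

No objective-row coefficient is strictly negative, so no entering variable exists; the tableau is optimal.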